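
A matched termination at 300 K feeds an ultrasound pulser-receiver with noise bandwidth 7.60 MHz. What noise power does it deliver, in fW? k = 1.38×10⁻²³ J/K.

31.5 fW

P_n = kTB = 1.38×10⁻²³ × 300 × 7.60×10⁶ = 3.15×10⁻¹⁴ W = 31.5 fW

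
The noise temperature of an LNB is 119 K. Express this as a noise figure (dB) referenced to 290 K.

1.49 dB

F = 1 + T_e/T₀ = 1 + 119/290 = 1.41034
NF = 10 log₁₀(1.41034) = 1.49 dB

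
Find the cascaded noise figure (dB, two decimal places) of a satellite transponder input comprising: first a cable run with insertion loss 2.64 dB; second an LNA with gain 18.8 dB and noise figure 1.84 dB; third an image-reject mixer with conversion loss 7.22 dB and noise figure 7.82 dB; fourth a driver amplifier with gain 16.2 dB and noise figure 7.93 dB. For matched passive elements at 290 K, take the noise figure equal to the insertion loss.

5.55 dB

Convert to linear (a loss of L dB is a gain of −L dB): F_i = 10^(NF_i/10), G_i = 10^(G_i,dB/10)
  Stage 1: F_1 = 10^(2.64/10) = 1.837, G_1 = 10^(−2.64/10) = 0.5445
  Stage 2: F_2 = 10^(1.84/10) = 1.528, G_2 = 10^(18.8/10) = 75.86
  Stage 3: F_3 = 10^(7.82/10) = 6.053, G_3 = 10^(−7.22/10) = 0.1897
  Stage 4: F_4 = 10^(7.93/10) = 6.209, G_4 = 10^(16.2/10) = 41.69
Friis cascade:
  F = 1.837 + (1.528 − 1)/0.5445 + (6.053 − 1)/41.30 + (6.209 − 1)/7.834 = 3.593
NF = 10 log₁₀(3.593) = 5.55 dB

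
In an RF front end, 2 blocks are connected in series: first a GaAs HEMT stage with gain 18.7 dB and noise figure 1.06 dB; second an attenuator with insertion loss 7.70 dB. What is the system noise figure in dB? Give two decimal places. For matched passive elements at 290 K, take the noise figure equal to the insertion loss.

Convert to linear (a loss of L dB is a gain of −L dB): F_i = 10^(NF_i/10), G_i = 10^(G_i,dB/10)
  Stage 1: F_1 = 10^(1.06/10) = 1.276, G_1 = 10^(18.7/10) = 74.13
  Stage 2: F_2 = 10^(7.70/10) = 5.888, G_2 = 10^(−7.70/10) = 0.1698
Friis cascade:
  F = 1.276 + (5.888 − 1)/74.13 = 1.342
NF = 10 log₁₀(1.342) = 1.28 dB

1.28 dB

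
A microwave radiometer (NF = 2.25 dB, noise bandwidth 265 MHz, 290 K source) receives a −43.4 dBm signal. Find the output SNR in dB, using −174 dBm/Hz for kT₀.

44.1 dB

Noise floor: N = −174 + 10 log₁₀(B) + NF
10 log₁₀(2.65×10⁸) = 84.23 dB
N = −174 + 84.23 + 2.25 = −87.52 dBm
SNR = P_sig − N = −43.4 − (−87.52) = 44.12 dB → 44.1 dB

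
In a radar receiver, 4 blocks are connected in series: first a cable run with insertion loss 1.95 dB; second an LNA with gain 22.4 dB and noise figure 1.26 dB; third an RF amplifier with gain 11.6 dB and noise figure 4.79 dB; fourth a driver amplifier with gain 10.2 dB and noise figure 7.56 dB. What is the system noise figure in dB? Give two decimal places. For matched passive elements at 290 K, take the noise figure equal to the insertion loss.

Convert to linear (a loss of L dB is a gain of −L dB): F_i = 10^(NF_i/10), G_i = 10^(G_i,dB/10)
  Stage 1: F_1 = 10^(1.95/10) = 1.567, G_1 = 10^(−1.95/10) = 0.6383
  Stage 2: F_2 = 10^(1.26/10) = 1.337, G_2 = 10^(22.4/10) = 173.8
  Stage 3: F_3 = 10^(4.79/10) = 3.013, G_3 = 10^(11.6/10) = 14.45
  Stage 4: F_4 = 10^(7.56/10) = 5.702, G_4 = 10^(10.2/10) = 10.47
Friis cascade:
  F = 1.567 + (1.337 − 1)/0.6383 + (3.013 − 1)/110.9 + (5.702 − 1)/1603 = 2.115
NF = 10 log₁₀(2.115) = 3.25 dB

3.25 dB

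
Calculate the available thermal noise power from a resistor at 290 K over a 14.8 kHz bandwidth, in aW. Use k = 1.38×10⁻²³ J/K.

P_n = kTB = 1.38×10⁻²³ × 290 × 1.48×10⁴ = 5.92×10⁻¹⁷ W = 59.2 aW

59.2 aW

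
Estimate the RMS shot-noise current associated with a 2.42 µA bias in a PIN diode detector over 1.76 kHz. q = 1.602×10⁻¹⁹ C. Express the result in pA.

I_n = √(2qI·B)
2qI·B = 2 × 1.602×10⁻¹⁹ × 2.42×10⁻⁶ × 1.76×10³ = 1.36×10⁻²¹ A²
I_n = √(1.36×10⁻²¹) = 3.69×10⁻¹¹ A = 36.9 pA

36.9 pA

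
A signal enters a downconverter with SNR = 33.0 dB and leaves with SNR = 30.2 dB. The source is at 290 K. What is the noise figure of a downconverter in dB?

2.8 dB

NF (dB) = SNR_in(dB) − SNR_out(dB) when the source is at T₀
NF = 33.0 − 30.2 = 2.8 dB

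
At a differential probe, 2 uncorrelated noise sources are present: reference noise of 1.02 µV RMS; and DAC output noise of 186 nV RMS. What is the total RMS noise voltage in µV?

Uncorrelated sources add in power (mean-square): V_tot = √(ΣV_i²)
V_tot = √[(1.02×10⁻⁶)² + (1.86×10⁻⁷)²] = 1.04×10⁻⁶ V = 1.04 µV

1.04 µV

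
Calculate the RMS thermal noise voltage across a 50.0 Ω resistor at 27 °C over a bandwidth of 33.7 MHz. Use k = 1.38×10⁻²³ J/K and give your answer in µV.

T = 27 °C + 273.15 = 300.15 K
V_n = √(4kTRB)
4kTRB = 4 × 1.38×10⁻²³ × 300.15 × 5.00×10¹ × 3.37×10⁷ = 2.79×10⁻¹¹ V²
V_n = √(2.79×10⁻¹¹) = 5.28×10⁻⁶ V = 5.28 µV

5.28 µV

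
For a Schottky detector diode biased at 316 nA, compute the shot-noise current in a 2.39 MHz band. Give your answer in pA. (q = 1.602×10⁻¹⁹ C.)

I_n = √(2qI·B)
2qI·B = 2 × 1.602×10⁻¹⁹ × 3.16×10⁻⁷ × 2.39×10⁶ = 2.42×10⁻¹⁹ A²
I_n = √(2.42×10⁻¹⁹) = 4.92×10⁻¹⁰ A = 492 pA

492 pA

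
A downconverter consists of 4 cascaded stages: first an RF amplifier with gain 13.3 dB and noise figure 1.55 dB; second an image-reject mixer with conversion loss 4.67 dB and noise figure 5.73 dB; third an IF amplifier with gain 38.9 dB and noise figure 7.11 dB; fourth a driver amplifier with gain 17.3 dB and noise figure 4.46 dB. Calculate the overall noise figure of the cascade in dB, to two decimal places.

Convert to linear (a loss of L dB is a gain of −L dB): F_i = 10^(NF_i/10), G_i = 10^(G_i,dB/10)
  Stage 1: F_1 = 10^(1.55/10) = 1.429, G_1 = 10^(13.3/10) = 21.38
  Stage 2: F_2 = 10^(5.73/10) = 3.741, G_2 = 10^(−4.67/10) = 0.3412
  Stage 3: F_3 = 10^(7.11/10) = 5.140, G_3 = 10^(38.9/10) = 7762
  Stage 4: F_4 = 10^(4.46/10) = 2.793, G_4 = 10^(17.3/10) = 53.70
Friis cascade:
  F = 1.429 + (3.741 − 1)/21.38 + (5.140 − 1)/7.295 + (2.793 − 1)/5.662×10⁴ = 2.125
NF = 10 log₁₀(2.125) = 3.27 dB

3.27 dB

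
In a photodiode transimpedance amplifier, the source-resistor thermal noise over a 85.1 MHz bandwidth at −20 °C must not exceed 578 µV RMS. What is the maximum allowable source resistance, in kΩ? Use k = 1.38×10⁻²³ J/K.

T = −20 °C + 273.15 = 253.15 K
Johnson–Nyquist: V_n = √(4kTRB) ⇒ R = V_n² / (4kTB)
4kTB = 4 × 1.38×10⁻²³ × 253.15 × 8.51×10⁷ = 1.19×10⁻¹²
R = (5.78×10⁻⁴)² / 1.19×10⁻¹² = 2.81×10⁵ Ω = 281 kΩ

281 kΩ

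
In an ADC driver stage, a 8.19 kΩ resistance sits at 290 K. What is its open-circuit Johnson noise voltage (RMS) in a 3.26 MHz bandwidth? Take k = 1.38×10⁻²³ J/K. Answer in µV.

V_n = √(4kTRB)
4kTRB = 4 × 1.38×10⁻²³ × 290 × 8.19×10³ × 3.26×10⁶ = 4.27×10⁻¹⁰ V²
V_n = √(4.27×10⁻¹⁰) = 2.07×10⁻⁵ V = 20.7 µV

20.7 µV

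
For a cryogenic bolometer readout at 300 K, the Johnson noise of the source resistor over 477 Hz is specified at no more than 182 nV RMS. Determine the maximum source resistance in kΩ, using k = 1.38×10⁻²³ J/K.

4.19 kΩ

Johnson–Nyquist: V_n = √(4kTRB) ⇒ R = V_n² / (4kTB)
4kTB = 4 × 1.38×10⁻²³ × 300 × 4.77×10² = 7.90×10⁻¹⁸
R = (1.82×10⁻⁷)² / 7.90×10⁻¹⁸ = 4.19×10³ Ω = 4.19 kΩ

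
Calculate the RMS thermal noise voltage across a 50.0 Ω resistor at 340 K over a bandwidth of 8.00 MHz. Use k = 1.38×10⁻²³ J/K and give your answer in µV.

2.74 µV

V_n = √(4kTRB)
4kTRB = 4 × 1.38×10⁻²³ × 340 × 5.00×10¹ × 8.00×10⁶ = 7.51×10⁻¹² V²
V_n = √(7.51×10⁻¹²) = 2.74×10⁻⁶ V = 2.74 µV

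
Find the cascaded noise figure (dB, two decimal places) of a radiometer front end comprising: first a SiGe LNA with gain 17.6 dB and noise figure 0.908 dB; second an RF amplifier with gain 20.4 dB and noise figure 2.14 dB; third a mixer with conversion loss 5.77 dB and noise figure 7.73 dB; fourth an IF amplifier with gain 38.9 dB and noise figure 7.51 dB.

Convert to linear (a loss of L dB is a gain of −L dB): F_i = 10^(NF_i/10), G_i = 10^(G_i,dB/10)
  Stage 1: F_1 = 10^(0.908/10) = 1.233, G_1 = 10^(17.6/10) = 57.54
  Stage 2: F_2 = 10^(2.14/10) = 1.637, G_2 = 10^(20.4/10) = 109.6
  Stage 3: F_3 = 10^(7.73/10) = 5.929, G_3 = 10^(−5.77/10) = 0.2649
  Stage 4: F_4 = 10^(7.51/10) = 5.636, G_4 = 10^(38.9/10) = 7762
Friis cascade:
  F = 1.233 + (1.637 − 1)/57.54 + (5.929 − 1)/6310 + (5.636 − 1)/1671 = 1.247
NF = 10 log₁₀(1.247) = 0.96 dB

0.96 dB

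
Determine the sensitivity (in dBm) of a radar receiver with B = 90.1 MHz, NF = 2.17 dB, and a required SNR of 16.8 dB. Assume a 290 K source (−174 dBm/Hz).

Sensitivity = −174 + 10 log₁₀(B) + NF + SNR_min
= −174 + 79.55 + 2.17 + 16.8
= −75.48 dBm → −75.5 dBm

−75.5 dBm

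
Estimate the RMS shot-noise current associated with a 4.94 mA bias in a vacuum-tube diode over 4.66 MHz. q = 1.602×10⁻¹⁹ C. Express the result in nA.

I_n = √(2qI·B)
2qI·B = 2 × 1.602×10⁻¹⁹ × 4.94×10⁻³ × 4.66×10⁶ = 7.38×10⁻¹⁵ A²
I_n = √(7.38×10⁻¹⁵) = 8.59×10⁻⁸ A = 85.9 nA

85.9 nA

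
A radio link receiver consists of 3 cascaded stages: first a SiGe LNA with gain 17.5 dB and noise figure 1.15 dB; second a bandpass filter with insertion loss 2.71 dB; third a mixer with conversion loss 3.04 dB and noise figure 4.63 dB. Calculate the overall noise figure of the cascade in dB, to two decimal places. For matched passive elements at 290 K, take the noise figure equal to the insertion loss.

1.40 dB

Convert to linear (a loss of L dB is a gain of −L dB): F_i = 10^(NF_i/10), G_i = 10^(G_i,dB/10)
  Stage 1: F_1 = 10^(1.15/10) = 1.303, G_1 = 10^(17.5/10) = 56.23
  Stage 2: F_2 = 10^(2.71/10) = 1.866, G_2 = 10^(−2.71/10) = 0.5358
  Stage 3: F_3 = 10^(4.63/10) = 2.904, G_3 = 10^(−3.04/10) = 0.4966
Friis cascade:
  F = 1.303 + (1.866 − 1)/56.23 + (2.904 − 1)/30.13 = 1.382
NF = 10 log₁₀(1.382) = 1.40 dB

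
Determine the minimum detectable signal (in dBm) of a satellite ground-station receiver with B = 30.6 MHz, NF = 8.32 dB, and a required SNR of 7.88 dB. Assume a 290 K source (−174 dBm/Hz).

Sensitivity = −174 + 10 log₁₀(B) + NF + SNR_min
= −174 + 74.86 + 8.32 + 7.88
= −82.94 dBm → −82.9 dBm

−82.9 dBm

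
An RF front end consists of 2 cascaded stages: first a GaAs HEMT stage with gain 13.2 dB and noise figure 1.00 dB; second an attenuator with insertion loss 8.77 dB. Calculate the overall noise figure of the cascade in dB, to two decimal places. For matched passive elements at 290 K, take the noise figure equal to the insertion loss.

Convert to linear (a loss of L dB is a gain of −L dB): F_i = 10^(NF_i/10), G_i = 10^(G_i,dB/10)
  Stage 1: F_1 = 10^(1.00/10) = 1.259, G_1 = 10^(13.2/10) = 20.89
  Stage 2: F_2 = 10^(8.77/10) = 7.534, G_2 = 10^(−8.77/10) = 0.1327
Friis cascade:
  F = 1.259 + (7.534 − 1)/20.89 = 1.572
NF = 10 log₁₀(1.572) = 1.96 dB

1.96 dB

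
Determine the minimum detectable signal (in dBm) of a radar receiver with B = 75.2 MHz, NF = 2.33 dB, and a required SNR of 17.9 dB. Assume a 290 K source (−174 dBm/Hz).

Sensitivity = −174 + 10 log₁₀(B) + NF + SNR_min
= −174 + 78.76 + 2.33 + 17.9
= −75.01 dBm → −75.0 dBm

−75.0 dBm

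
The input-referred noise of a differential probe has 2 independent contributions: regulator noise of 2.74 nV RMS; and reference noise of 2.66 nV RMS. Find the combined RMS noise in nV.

Uncorrelated sources add in power (mean-square): V_tot = √(ΣV_i²)
V_tot = √[(2.74×10⁻⁹)² + (2.66×10⁻⁹)²] = 3.82×10⁻⁹ V = 3.82 nV

3.82 nV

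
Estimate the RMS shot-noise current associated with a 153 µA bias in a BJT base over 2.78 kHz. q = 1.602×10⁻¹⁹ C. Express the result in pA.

I_n = √(2qI·B)
2qI·B = 2 × 1.602×10⁻¹⁹ × 1.53×10⁻⁴ × 2.78×10³ = 1.36×10⁻¹⁹ A²
I_n = √(1.36×10⁻¹⁹) = 3.69×10⁻¹⁰ A = 369 pA

369 pA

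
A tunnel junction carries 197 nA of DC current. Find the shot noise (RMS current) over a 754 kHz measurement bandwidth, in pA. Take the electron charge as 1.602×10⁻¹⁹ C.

218 pA

I_n = √(2qI·B)
2qI·B = 2 × 1.602×10⁻¹⁹ × 1.97×10⁻⁷ × 7.54×10⁵ = 4.76×10⁻²⁰ A²
I_n = √(4.76×10⁻²⁰) = 2.18×10⁻¹⁰ A = 218 pA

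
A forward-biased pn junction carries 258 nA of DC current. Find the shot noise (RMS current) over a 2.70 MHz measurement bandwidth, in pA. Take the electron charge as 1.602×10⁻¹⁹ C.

472 pA

I_n = √(2qI·B)
2qI·B = 2 × 1.602×10⁻¹⁹ × 2.58×10⁻⁷ × 2.70×10⁶ = 2.23×10⁻¹⁹ A²
I_n = √(2.23×10⁻¹⁹) = 4.72×10⁻¹⁰ A = 472 pA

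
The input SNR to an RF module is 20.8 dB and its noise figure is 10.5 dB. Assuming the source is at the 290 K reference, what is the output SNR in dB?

10.3 dB

By definition F = SNR_in/SNR_out, so in dB: SNR_out = SNR_in − NF
SNR_out = 20.8 − 10.5 = 10.3 dB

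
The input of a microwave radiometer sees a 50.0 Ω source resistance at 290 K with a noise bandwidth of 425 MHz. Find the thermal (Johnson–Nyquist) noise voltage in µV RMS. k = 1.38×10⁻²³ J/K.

18.4 µV

V_n = √(4kTRB)
4kTRB = 4 × 1.38×10⁻²³ × 290 × 5.00×10¹ × 4.25×10⁸ = 3.40×10⁻¹⁰ V²
V_n = √(3.40×10⁻¹⁰) = 1.84×10⁻⁵ V = 18.4 µV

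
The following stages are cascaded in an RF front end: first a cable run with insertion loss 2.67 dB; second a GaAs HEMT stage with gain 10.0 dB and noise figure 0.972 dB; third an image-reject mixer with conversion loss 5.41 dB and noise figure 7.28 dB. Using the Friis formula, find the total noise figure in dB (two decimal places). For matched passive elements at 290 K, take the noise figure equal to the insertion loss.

4.94 dB

Convert to linear (a loss of L dB is a gain of −L dB): F_i = 10^(NF_i/10), G_i = 10^(G_i,dB/10)
  Stage 1: F_1 = 10^(2.67/10) = 1.849, G_1 = 10^(−2.67/10) = 0.5408
  Stage 2: F_2 = 10^(0.972/10) = 1.251, G_2 = 10^(10.0/10) = 10.00
  Stage 3: F_3 = 10^(7.28/10) = 5.346, G_3 = 10^(−5.41/10) = 0.2877
Friis cascade:
  F = 1.849 + (1.251 − 1)/0.5408 + (5.346 − 1)/5.408 = 3.117
NF = 10 log₁₀(3.117) = 4.94 dB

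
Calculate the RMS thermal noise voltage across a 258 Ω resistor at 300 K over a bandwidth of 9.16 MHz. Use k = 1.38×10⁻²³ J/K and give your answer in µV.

6.26 µV

V_n = √(4kTRB)
4kTRB = 4 × 1.38×10⁻²³ × 300 × 2.58×10² × 9.16×10⁶ = 3.91×10⁻¹¹ V²
V_n = √(3.91×10⁻¹¹) = 6.26×10⁻⁶ V = 6.26 µV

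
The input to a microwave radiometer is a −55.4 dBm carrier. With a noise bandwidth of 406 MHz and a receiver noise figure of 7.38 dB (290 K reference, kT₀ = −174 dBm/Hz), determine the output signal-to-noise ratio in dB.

25.1 dB

Noise floor: N = −174 + 10 log₁₀(B) + NF
10 log₁₀(4.06×10⁸) = 86.09 dB
N = −174 + 86.09 + 7.38 = −80.53 dBm
SNR = P_sig − N = −55.4 − (−80.53) = 25.13 dB → 25.1 dB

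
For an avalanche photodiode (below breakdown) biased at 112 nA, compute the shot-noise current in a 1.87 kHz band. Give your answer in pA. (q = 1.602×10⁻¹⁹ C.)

I_n = √(2qI·B)
2qI·B = 2 × 1.602×10⁻¹⁹ × 1.12×10⁻⁷ × 1.87×10³ = 6.71×10⁻²³ A²
I_n = √(6.71×10⁻²³) = 8.19×10⁻¹² A = 8.19 pA

8.19 pA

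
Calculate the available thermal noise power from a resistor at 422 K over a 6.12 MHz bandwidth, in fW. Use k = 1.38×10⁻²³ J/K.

P_n = kTB = 1.38×10⁻²³ × 422 × 6.12×10⁶ = 3.56×10⁻¹⁴ W = 35.6 fW

35.6 fW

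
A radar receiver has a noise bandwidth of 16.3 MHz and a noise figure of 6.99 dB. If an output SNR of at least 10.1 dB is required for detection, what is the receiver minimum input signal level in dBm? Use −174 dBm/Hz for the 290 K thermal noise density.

Sensitivity = −174 + 10 log₁₀(B) + NF + SNR_min
= −174 + 72.12 + 6.99 + 10.1
= −84.79 dBm → −84.8 dBm

−84.8 dBm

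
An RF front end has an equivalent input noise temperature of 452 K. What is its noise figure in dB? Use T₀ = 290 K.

4.08 dB

F = 1 + T_e/T₀ = 1 + 452/290 = 2.55862
NF = 10 log₁₀(2.55862) = 4.08 dB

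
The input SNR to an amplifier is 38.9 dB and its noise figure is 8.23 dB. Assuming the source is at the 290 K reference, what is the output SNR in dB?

30.67 dB

By definition F = SNR_in/SNR_out, so in dB: SNR_out = SNR_in − NF
SNR_out = 38.9 − 8.23 = 30.67 dB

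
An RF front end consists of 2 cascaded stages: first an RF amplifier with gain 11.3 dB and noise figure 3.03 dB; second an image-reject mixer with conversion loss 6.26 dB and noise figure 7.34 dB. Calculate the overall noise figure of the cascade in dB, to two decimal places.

Convert to linear (a loss of L dB is a gain of −L dB): F_i = 10^(NF_i/10), G_i = 10^(G_i,dB/10)
  Stage 1: F_1 = 10^(3.03/10) = 2.009, G_1 = 10^(11.3/10) = 13.49
  Stage 2: F_2 = 10^(7.34/10) = 5.420, G_2 = 10^(−6.26/10) = 0.2366
Friis cascade:
  F = 2.009 + (5.420 − 1)/13.49 = 2.337
NF = 10 log₁₀(2.337) = 3.69 dB

3.69 dB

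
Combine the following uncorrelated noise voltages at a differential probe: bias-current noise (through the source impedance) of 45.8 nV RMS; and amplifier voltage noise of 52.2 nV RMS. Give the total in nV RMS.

Uncorrelated sources add in power (mean-square): V_tot = √(ΣV_i²)
V_tot = √[(4.58×10⁻⁸)² + (5.22×10⁻⁸)²] = 6.94×10⁻⁸ V = 69.4 nV

69.4 nV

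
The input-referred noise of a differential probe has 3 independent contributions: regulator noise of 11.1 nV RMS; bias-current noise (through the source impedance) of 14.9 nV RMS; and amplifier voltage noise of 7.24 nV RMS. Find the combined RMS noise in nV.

Uncorrelated sources add in power (mean-square): V_tot = √(ΣV_i²)
V_tot = √[(1.11×10⁻⁸)² + (1.49×10⁻⁸)² + (7.24×10⁻⁹)²] = 1.99×10⁻⁸ V = 19.9 nV

19.9 nV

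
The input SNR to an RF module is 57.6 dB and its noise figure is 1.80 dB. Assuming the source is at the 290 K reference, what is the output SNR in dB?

By definition F = SNR_in/SNR_out, so in dB: SNR_out = SNR_in − NF
SNR_out = 57.6 − 1.80 = 55.80 dB

55.80 dB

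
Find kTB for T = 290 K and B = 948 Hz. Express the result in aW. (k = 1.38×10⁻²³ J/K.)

3.79 aW

P_n = kTB = 1.38×10⁻²³ × 290 × 9.48×10² = 3.79×10⁻¹⁸ W = 3.79 aW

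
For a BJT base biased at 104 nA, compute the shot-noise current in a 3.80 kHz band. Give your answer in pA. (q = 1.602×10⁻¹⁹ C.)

I_n = √(2qI·B)
2qI·B = 2 × 1.602×10⁻¹⁹ × 1.04×10⁻⁷ × 3.80×10³ = 1.27×10⁻²² A²
I_n = √(1.27×10⁻²²) = 1.13×10⁻¹¹ A = 11.3 pA

11.3 pA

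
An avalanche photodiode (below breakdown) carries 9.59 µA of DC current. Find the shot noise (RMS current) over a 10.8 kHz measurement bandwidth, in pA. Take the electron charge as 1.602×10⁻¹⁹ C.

I_n = √(2qI·B)
2qI·B = 2 × 1.602×10⁻¹⁹ × 9.59×10⁻⁶ × 1.08×10⁴ = 3.32×10⁻²⁰ A²
I_n = √(3.32×10⁻²⁰) = 1.82×10⁻¹⁰ A = 182 pA

182 pA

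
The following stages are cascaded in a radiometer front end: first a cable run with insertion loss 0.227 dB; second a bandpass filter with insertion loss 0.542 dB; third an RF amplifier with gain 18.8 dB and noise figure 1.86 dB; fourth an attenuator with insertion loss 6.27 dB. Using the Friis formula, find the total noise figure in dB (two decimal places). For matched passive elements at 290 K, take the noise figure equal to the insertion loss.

2.75 dB

Convert to linear (a loss of L dB is a gain of −L dB): F_i = 10^(NF_i/10), G_i = 10^(G_i,dB/10)
  Stage 1: F_1 = 10^(0.227/10) = 1.054, G_1 = 10^(−0.227/10) = 0.9491
  Stage 2: F_2 = 10^(0.542/10) = 1.133, G_2 = 10^(−0.542/10) = 0.8827
  Stage 3: F_3 = 10^(1.86/10) = 1.535, G_3 = 10^(18.8/10) = 75.86
  Stage 4: F_4 = 10^(6.27/10) = 4.236, G_4 = 10^(−6.27/10) = 0.2360
Friis cascade:
  F = 1.054 + (1.133 − 1)/0.9491 + (1.535 − 1)/0.8377 + (4.236 − 1)/63.55 = 1.883
NF = 10 log₁₀(1.883) = 2.75 dB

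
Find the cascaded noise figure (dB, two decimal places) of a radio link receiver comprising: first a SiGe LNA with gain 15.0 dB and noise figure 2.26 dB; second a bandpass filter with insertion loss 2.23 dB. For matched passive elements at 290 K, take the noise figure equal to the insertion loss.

Convert to linear (a loss of L dB is a gain of −L dB): F_i = 10^(NF_i/10), G_i = 10^(G_i,dB/10)
  Stage 1: F_1 = 10^(2.26/10) = 1.683, G_1 = 10^(15.0/10) = 31.62
  Stage 2: F_2 = 10^(2.23/10) = 1.671, G_2 = 10^(−2.23/10) = 0.5984
Friis cascade:
  F = 1.683 + (1.671 − 1)/31.62 = 1.704
NF = 10 log₁₀(1.704) = 2.31 dB

2.31 dB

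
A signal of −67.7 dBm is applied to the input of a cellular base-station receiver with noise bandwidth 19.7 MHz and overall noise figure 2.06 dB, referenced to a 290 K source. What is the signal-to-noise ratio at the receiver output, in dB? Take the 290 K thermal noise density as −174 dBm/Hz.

Noise floor: N = −174 + 10 log₁₀(B) + NF
10 log₁₀(1.97×10⁷) = 72.94 dB
N = −174 + 72.94 + 2.06 = −99.00 dBm
SNR = P_sig − N = −67.7 − (−99.00) = 31.30 dB → 31.3 dB

31.3 dB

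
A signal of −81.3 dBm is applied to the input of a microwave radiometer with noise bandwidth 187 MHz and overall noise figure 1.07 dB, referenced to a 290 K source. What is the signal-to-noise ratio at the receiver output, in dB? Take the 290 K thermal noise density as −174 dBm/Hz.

8.9 dB

Noise floor: N = −174 + 10 log₁₀(B) + NF
10 log₁₀(1.87×10⁸) = 82.72 dB
N = −174 + 82.72 + 1.07 = −90.21 dBm
SNR = P_sig − N = −81.3 − (−90.21) = 8.91 dB → 8.9 dB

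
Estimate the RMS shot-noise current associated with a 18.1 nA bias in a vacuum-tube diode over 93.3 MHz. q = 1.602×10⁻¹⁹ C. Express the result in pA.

736 pA

I_n = √(2qI·B)
2qI·B = 2 × 1.602×10⁻¹⁹ × 1.81×10⁻⁸ × 9.33×10⁷ = 5.41×10⁻¹⁹ A²
I_n = √(5.41×10⁻¹⁹) = 7.36×10⁻¹⁰ A = 736 pA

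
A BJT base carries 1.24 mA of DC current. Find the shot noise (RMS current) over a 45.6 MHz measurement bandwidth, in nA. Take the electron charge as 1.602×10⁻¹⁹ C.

135 nA

I_n = √(2qI·B)
2qI·B = 2 × 1.602×10⁻¹⁹ × 1.24×10⁻³ × 4.56×10⁷ = 1.81×10⁻¹⁴ A²
I_n = √(1.81×10⁻¹⁴) = 1.35×10⁻⁷ A = 135 nA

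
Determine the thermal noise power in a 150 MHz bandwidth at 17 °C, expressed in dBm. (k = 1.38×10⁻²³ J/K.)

T = 17 °C + 273.15 = 290.15 K
P_n = kTB = 1.38×10⁻²³ × 290.15 × 1.50×10⁸ = 6.01×10⁻¹³ W
In dBm: 10 log₁₀(6.01×10⁻¹³ / 10⁻³) = −92.2 dBm

−92.2 dBm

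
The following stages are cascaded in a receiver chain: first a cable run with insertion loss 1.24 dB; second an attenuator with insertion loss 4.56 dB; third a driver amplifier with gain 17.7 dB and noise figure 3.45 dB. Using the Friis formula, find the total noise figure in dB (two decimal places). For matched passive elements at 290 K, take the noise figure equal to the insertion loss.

9.25 dB

Convert to linear (a loss of L dB is a gain of −L dB): F_i = 10^(NF_i/10), G_i = 10^(G_i,dB/10)
  Stage 1: F_1 = 10^(1.24/10) = 1.330, G_1 = 10^(−1.24/10) = 0.7516
  Stage 2: F_2 = 10^(4.56/10) = 2.858, G_2 = 10^(−4.56/10) = 0.3499
  Stage 3: F_3 = 10^(3.45/10) = 2.213, G_3 = 10^(17.7/10) = 58.88
Friis cascade:
  F = 1.330 + (2.858 − 1)/0.7516 + (2.213 − 1)/0.2630 = 8.414
NF = 10 log₁₀(8.414) = 9.25 dB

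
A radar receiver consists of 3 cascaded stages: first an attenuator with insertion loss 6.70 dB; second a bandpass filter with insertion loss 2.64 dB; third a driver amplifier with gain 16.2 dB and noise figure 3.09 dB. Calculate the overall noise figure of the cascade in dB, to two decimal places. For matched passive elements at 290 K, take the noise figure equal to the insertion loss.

12.43 dB

Convert to linear (a loss of L dB is a gain of −L dB): F_i = 10^(NF_i/10), G_i = 10^(G_i,dB/10)
  Stage 1: F_1 = 10^(6.70/10) = 4.677, G_1 = 10^(−6.70/10) = 0.2138
  Stage 2: F_2 = 10^(2.64/10) = 1.837, G_2 = 10^(−2.64/10) = 0.5445
  Stage 3: F_3 = 10^(3.09/10) = 2.037, G_3 = 10^(16.2/10) = 41.69
Friis cascade:
  F = 4.677 + (1.837 − 1)/0.2138 + (2.037 − 1)/0.1164 = 17.50
NF = 10 log₁₀(17.50) = 12.43 dB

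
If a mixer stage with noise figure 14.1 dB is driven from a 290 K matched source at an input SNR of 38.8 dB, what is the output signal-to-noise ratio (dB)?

24.7 dB

By definition F = SNR_in/SNR_out, so in dB: SNR_out = SNR_in − NF
SNR_out = 38.8 − 14.1 = 24.7 dB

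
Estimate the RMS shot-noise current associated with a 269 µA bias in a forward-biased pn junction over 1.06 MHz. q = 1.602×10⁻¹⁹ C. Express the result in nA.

9.56 nA

I_n = √(2qI·B)
2qI·B = 2 × 1.602×10⁻¹⁹ × 2.69×10⁻⁴ × 1.06×10⁶ = 9.14×10⁻¹⁷ A²
I_n = √(9.14×10⁻¹⁷) = 9.56×10⁻⁹ A = 9.56 nA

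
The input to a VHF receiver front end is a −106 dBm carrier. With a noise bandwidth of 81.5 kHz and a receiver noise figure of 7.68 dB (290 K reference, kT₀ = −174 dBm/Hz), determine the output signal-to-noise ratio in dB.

11.2 dB

Noise floor: N = −174 + 10 log₁₀(B) + NF
10 log₁₀(8.15×10⁴) = 49.11 dB
N = −174 + 49.11 + 7.68 = −117.21 dBm
SNR = P_sig − N = −106 − (−117.21) = 11.21 dB → 11.2 dB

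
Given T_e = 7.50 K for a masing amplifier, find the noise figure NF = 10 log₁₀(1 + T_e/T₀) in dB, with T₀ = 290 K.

F = 1 + T_e/T₀ = 1 + 7.50/290 = 1.02586
NF = 10 log₁₀(1.02586) = 0.111 dB

0.111 dB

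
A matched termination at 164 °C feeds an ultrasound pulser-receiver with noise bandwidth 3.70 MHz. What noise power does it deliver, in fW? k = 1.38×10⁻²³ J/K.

T = 164 °C + 273.15 = 437.15 K
P_n = kTB = 1.38×10⁻²³ × 437.15 × 3.70×10⁶ = 2.23×10⁻¹⁴ W = 22.3 fW

22.3 fW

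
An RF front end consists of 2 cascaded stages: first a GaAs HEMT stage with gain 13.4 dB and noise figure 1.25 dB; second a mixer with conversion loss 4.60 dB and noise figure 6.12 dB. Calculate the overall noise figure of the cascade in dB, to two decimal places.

Convert to linear (a loss of L dB is a gain of −L dB): F_i = 10^(NF_i/10), G_i = 10^(G_i,dB/10)
  Stage 1: F_1 = 10^(1.25/10) = 1.334, G_1 = 10^(13.4/10) = 21.88
  Stage 2: F_2 = 10^(6.12/10) = 4.093, G_2 = 10^(−4.60/10) = 0.3467
Friis cascade:
  F = 1.334 + (4.093 − 1)/21.88 = 1.475
NF = 10 log₁₀(1.475) = 1.69 dB

1.69 dB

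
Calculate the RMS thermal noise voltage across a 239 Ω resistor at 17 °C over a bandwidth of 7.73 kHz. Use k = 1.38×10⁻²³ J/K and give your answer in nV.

172 nV

T = 17 °C + 273.15 = 290.15 K
V_n = √(4kTRB)
4kTRB = 4 × 1.38×10⁻²³ × 290.15 × 2.39×10² × 7.73×10³ = 2.96×10⁻¹⁴ V²
V_n = √(2.96×10⁻¹⁴) = 1.72×10⁻⁷ V = 172 nV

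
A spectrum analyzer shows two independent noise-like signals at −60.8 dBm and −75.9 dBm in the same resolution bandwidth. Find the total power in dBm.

Convert to linear, add, convert back:
P₁ = 8.32×10⁻¹⁰ W, P₂ = 2.57×10⁻¹¹ W
P_tot = 8.57×10⁻¹⁰ W → 10 log₁₀(P_tot / 10⁻³) = −60.7 dBm

−60.7 dBm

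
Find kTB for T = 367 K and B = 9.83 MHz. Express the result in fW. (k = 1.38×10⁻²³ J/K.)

49.8 fW

P_n = kTB = 1.38×10⁻²³ × 367 × 9.83×10⁶ = 4.98×10⁻¹⁴ W = 49.8 fW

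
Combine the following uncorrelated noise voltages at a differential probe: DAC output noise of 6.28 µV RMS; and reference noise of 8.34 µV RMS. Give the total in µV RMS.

Uncorrelated sources add in power (mean-square): V_tot = √(ΣV_i²)
V_tot = √[(6.28×10⁻⁶)² + (8.34×10⁻⁶)²] = 1.04×10⁻⁵ V = 10.4 µV

10.4 µV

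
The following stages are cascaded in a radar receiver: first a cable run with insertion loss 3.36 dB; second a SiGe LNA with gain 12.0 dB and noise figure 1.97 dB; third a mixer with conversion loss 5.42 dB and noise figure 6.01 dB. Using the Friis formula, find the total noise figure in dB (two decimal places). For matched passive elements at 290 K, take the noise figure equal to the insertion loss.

Convert to linear (a loss of L dB is a gain of −L dB): F_i = 10^(NF_i/10), G_i = 10^(G_i,dB/10)
  Stage 1: F_1 = 10^(3.36/10) = 2.168, G_1 = 10^(−3.36/10) = 0.4613
  Stage 2: F_2 = 10^(1.97/10) = 1.574, G_2 = 10^(12.0/10) = 15.85
  Stage 3: F_3 = 10^(6.01/10) = 3.990, G_3 = 10^(−5.42/10) = 0.2871
Friis cascade:
  F = 2.168 + (1.574 − 1)/0.4613 + (3.990 − 1)/7.311 = 3.821
NF = 10 log₁₀(3.821) = 5.82 dB

5.82 dB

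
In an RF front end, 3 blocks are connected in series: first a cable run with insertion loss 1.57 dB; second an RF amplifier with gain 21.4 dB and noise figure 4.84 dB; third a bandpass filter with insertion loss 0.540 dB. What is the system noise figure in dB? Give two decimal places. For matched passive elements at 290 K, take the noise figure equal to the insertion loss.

6.41 dB

Convert to linear (a loss of L dB is a gain of −L dB): F_i = 10^(NF_i/10), G_i = 10^(G_i,dB/10)
  Stage 1: F_1 = 10^(1.57/10) = 1.435, G_1 = 10^(−1.57/10) = 0.6966
  Stage 2: F_2 = 10^(4.84/10) = 3.048, G_2 = 10^(21.4/10) = 138.0
  Stage 3: F_3 = 10^(0.540/10) = 1.132, G_3 = 10^(−0.540/10) = 0.8831
Friis cascade:
  F = 1.435 + (3.048 − 1)/0.6966 + (1.132 − 1)/96.16 = 4.377
NF = 10 log₁₀(4.377) = 6.41 dB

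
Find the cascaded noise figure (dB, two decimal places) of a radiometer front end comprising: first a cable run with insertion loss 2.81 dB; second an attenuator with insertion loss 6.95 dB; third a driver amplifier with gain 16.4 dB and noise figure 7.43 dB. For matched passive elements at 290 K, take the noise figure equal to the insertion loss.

17.19 dB

Convert to linear (a loss of L dB is a gain of −L dB): F_i = 10^(NF_i/10), G_i = 10^(G_i,dB/10)
  Stage 1: F_1 = 10^(2.81/10) = 1.910, G_1 = 10^(−2.81/10) = 0.5236
  Stage 2: F_2 = 10^(6.95/10) = 4.955, G_2 = 10^(−6.95/10) = 0.2018
  Stage 3: F_3 = 10^(7.43/10) = 5.534, G_3 = 10^(16.4/10) = 43.65
Friis cascade:
  F = 1.910 + (4.955 − 1)/0.5236 + (5.534 − 1)/0.1057 = 52.36
NF = 10 log₁₀(52.36) = 17.19 dB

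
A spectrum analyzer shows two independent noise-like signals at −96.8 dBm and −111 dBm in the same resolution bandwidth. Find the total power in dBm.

−96.6 dBm

Convert to linear, add, convert back:
P₁ = 2.09×10⁻¹³ W, P₂ = 7.94×10⁻¹⁵ W
P_tot = 2.17×10⁻¹³ W → 10 log₁₀(P_tot / 10⁻³) = −96.6 dBm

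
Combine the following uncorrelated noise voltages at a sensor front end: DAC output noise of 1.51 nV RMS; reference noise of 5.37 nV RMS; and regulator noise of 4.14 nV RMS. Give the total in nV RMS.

6.95 nV

Uncorrelated sources add in power (mean-square): V_tot = √(ΣV_i²)
V_tot = √[(1.51×10⁻⁹)² + (5.37×10⁻⁹)² + (4.14×10⁻⁹)²] = 6.95×10⁻⁹ V = 6.95 nV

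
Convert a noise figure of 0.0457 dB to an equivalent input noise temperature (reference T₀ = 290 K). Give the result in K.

3.07 K

F = 10^(0.0457/10) = 1.01058
T_e = (F − 1)·T₀ = (1.01058 − 1) × 290 = 3.07 K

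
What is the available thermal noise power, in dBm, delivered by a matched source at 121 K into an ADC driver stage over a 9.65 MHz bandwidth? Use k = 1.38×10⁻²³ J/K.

P_n = kTB = 1.38×10⁻²³ × 121 × 9.65×10⁶ = 1.61×10⁻¹⁴ W
In dBm: 10 log₁₀(1.61×10⁻¹⁴ / 10⁻³) = −107.9 dBm

−107.9 dBm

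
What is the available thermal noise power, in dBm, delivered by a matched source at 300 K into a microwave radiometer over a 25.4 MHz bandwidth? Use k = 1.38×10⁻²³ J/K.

−99.8 dBm

P_n = kTB = 1.38×10⁻²³ × 300 × 2.54×10⁷ = 1.05×10⁻¹³ W
In dBm: 10 log₁₀(1.05×10⁻¹³ / 10⁻³) = −99.8 dBm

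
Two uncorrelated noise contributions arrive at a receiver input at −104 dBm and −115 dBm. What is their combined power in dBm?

−103.7 dBm

Convert to linear, add, convert back:
P₁ = 3.98×10⁻¹⁴ W, P₂ = 3.16×10⁻¹⁵ W
P_tot = 4.30×10⁻¹⁴ W → 10 log₁₀(P_tot / 10⁻³) = −103.7 dBm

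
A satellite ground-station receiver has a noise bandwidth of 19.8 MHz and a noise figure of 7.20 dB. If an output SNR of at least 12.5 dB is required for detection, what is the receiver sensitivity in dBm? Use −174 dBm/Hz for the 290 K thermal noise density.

Sensitivity = −174 + 10 log₁₀(B) + NF + SNR_min
= −174 + 72.97 + 7.20 + 12.5
= −81.33 dBm → −81.3 dBm

−81.3 dBm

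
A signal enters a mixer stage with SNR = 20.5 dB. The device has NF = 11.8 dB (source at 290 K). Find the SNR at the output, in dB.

8.7 dB

By definition F = SNR_in/SNR_out, so in dB: SNR_out = SNR_in − NF
SNR_out = 20.5 − 11.8 = 8.7 dB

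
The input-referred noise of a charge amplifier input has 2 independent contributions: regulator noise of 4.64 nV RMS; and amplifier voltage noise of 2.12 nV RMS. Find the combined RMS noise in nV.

5.10 nV

Uncorrelated sources add in power (mean-square): V_tot = √(ΣV_i²)
V_tot = √[(4.64×10⁻⁹)² + (2.12×10⁻⁹)²] = 5.10×10⁻⁹ V = 5.10 nV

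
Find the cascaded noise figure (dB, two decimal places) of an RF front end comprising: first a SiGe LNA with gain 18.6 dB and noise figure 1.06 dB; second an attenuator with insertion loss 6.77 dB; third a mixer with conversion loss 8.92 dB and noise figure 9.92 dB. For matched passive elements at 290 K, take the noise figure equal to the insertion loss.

Convert to linear (a loss of L dB is a gain of −L dB): F_i = 10^(NF_i/10), G_i = 10^(G_i,dB/10)
  Stage 1: F_1 = 10^(1.06/10) = 1.276, G_1 = 10^(18.6/10) = 72.44
  Stage 2: F_2 = 10^(6.77/10) = 4.753, G_2 = 10^(−6.77/10) = 0.2104
  Stage 3: F_3 = 10^(9.92/10) = 9.817, G_3 = 10^(−8.92/10) = 0.1282
Friis cascade:
  F = 1.276 + (4.753 − 1)/72.44 + (9.817 − 1)/15.24 = 1.907
NF = 10 log₁₀(1.907) = 2.80 dB

2.80 dB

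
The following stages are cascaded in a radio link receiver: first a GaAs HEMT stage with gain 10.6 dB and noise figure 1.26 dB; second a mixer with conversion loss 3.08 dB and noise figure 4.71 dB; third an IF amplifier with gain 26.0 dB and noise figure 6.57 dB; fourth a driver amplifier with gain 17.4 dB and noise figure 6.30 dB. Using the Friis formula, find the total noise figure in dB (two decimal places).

Convert to linear (a loss of L dB is a gain of −L dB): F_i = 10^(NF_i/10), G_i = 10^(G_i,dB/10)
  Stage 1: F_1 = 10^(1.26/10) = 1.337, G_1 = 10^(10.6/10) = 11.48
  Stage 2: F_2 = 10^(4.71/10) = 2.958, G_2 = 10^(−3.08/10) = 0.4920
  Stage 3: F_3 = 10^(6.57/10) = 4.539, G_3 = 10^(26.0/10) = 398.1
  Stage 4: F_4 = 10^(6.30/10) = 4.266, G_4 = 10^(17.4/10) = 54.95
Friis cascade:
  F = 1.337 + (2.958 − 1)/11.48 + (4.539 − 1)/5.649 + (4.266 − 1)/2249 = 2.135
NF = 10 log₁₀(2.135) = 3.29 dB

3.29 dB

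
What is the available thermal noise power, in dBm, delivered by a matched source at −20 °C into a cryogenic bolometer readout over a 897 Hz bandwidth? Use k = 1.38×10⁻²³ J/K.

T = −20 °C + 273.15 = 253.15 K
P_n = kTB = 1.38×10⁻²³ × 253.15 × 8.97×10² = 3.13×10⁻¹⁸ W
In dBm: 10 log₁₀(3.13×10⁻¹⁸ / 10⁻³) = −145.0 dBm

−145.0 dBm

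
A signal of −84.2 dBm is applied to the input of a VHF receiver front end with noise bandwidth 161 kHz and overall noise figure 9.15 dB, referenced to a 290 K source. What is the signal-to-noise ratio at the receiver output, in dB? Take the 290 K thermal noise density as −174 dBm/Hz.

28.6 dB

Noise floor: N = −174 + 10 log₁₀(B) + NF
10 log₁₀(1.61×10⁵) = 52.07 dB
N = −174 + 52.07 + 9.15 = −112.78 dBm
SNR = P_sig − N = −84.2 − (−112.78) = 28.58 dB → 28.6 dB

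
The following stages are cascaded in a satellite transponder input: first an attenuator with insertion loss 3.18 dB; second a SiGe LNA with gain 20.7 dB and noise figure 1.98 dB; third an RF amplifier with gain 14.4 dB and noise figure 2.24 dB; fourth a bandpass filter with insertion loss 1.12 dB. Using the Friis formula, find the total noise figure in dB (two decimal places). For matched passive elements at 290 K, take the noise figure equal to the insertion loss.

Convert to linear (a loss of L dB is a gain of −L dB): F_i = 10^(NF_i/10), G_i = 10^(G_i,dB/10)
  Stage 1: F_1 = 10^(3.18/10) = 2.080, G_1 = 10^(−3.18/10) = 0.4808
  Stage 2: F_2 = 10^(1.98/10) = 1.578, G_2 = 10^(20.7/10) = 117.5
  Stage 3: F_3 = 10^(2.24/10) = 1.675, G_3 = 10^(14.4/10) = 27.54
  Stage 4: F_4 = 10^(1.12/10) = 1.294, G_4 = 10^(−1.12/10) = 0.7727
Friis cascade:
  F = 2.080 + (1.578 − 1)/0.4808 + (1.675 − 1)/56.49 + (1.294 − 1)/1556 = 3.293
NF = 10 log₁₀(3.293) = 5.18 dB

5.18 dB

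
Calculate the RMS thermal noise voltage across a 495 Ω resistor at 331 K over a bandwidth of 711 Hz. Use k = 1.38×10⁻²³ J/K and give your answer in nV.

80.2 nV

V_n = √(4kTRB)
4kTRB = 4 × 1.38×10⁻²³ × 331 × 4.95×10² × 7.11×10² = 6.43×10⁻¹⁵ V²
V_n = √(6.43×10⁻¹⁵) = 8.02×10⁻⁸ V = 80.2 nV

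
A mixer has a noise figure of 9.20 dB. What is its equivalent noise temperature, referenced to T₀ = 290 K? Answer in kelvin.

F = 10^(9.20/10) = 8.31764
T_e = (F − 1)·T₀ = (8.31764 − 1) × 290 = 2122 K

2122 K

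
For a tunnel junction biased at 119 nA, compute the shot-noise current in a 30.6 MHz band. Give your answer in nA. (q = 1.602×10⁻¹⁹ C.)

1.08 nA

I_n = √(2qI·B)
2qI·B = 2 × 1.602×10⁻¹⁹ × 1.19×10⁻⁷ × 3.06×10⁷ = 1.17×10⁻¹⁸ A²
I_n = √(1.17×10⁻¹⁸) = 1.08×10⁻⁹ A = 1.08 nA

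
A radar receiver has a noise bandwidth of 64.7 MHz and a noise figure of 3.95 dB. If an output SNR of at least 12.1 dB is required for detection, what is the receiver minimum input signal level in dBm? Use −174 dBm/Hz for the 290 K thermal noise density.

−79.8 dBm

Sensitivity = −174 + 10 log₁₀(B) + NF + SNR_min
= −174 + 78.11 + 3.95 + 12.1
= −79.84 dBm → −79.8 dBm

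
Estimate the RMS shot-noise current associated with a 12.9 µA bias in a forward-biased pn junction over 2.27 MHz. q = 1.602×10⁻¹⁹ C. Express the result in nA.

3.06 nA

I_n = √(2qI·B)
2qI·B = 2 × 1.602×10⁻¹⁹ × 1.29×10⁻⁵ × 2.27×10⁶ = 9.38×10⁻¹⁸ A²
I_n = √(9.38×10⁻¹⁸) = 3.06×10⁻⁹ A = 3.06 nA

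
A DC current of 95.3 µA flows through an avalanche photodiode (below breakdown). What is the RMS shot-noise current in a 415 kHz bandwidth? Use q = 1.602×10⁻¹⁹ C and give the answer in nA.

3.56 nA

I_n = √(2qI·B)
2qI·B = 2 × 1.602×10⁻¹⁹ × 9.53×10⁻⁵ × 4.15×10⁵ = 1.27×10⁻¹⁷ A²
I_n = √(1.27×10⁻¹⁷) = 3.56×10⁻⁹ A = 3.56 nA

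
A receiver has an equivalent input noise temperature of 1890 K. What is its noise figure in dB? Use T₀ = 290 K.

F = 1 + T_e/T₀ = 1 + 1890/290 = 7.51724
NF = 10 log₁₀(7.51724) = 8.76 dB

8.76 dB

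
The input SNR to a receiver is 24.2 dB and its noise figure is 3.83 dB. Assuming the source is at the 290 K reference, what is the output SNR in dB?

20.37 dB

By definition F = SNR_in/SNR_out, so in dB: SNR_out = SNR_in − NF
SNR_out = 24.2 − 3.83 = 20.37 dB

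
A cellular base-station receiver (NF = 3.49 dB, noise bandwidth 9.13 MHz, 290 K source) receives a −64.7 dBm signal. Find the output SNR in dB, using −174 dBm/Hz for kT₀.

Noise floor: N = −174 + 10 log₁₀(B) + NF
10 log₁₀(9.13×10⁶) = 69.6 dB
N = −174 + 69.6 + 3.49 = −100.91 dBm
SNR = P_sig − N = −64.7 − (−100.91) = 36.21 dB → 36.2 dB

36.2 dB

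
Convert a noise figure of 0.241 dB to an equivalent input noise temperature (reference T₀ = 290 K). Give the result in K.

F = 10^(0.241/10) = 1.05706
T_e = (F − 1)·T₀ = (1.05706 − 1) × 290 = 16.5 K

16.5 K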